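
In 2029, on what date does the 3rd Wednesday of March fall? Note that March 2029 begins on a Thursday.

2029-03-21

March 2029 begins on a Thursday, so the first Wednesday is March 7 (6 days later).
The 3rd Wednesday is 2 weeks later: 7 + 14 = 21.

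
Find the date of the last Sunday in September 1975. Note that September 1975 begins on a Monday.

September 1975 begins on a Monday, so the first Sunday is September 7 (6 days later).
September 1975 has 30 days. Adding weeks: 7, 14, 21, 28 — the last one ≤ 30 is the 28th.

1975-09-28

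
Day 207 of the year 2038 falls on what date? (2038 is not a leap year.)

July 26, 2038

January has 31 days (207 − 31 = 176 remain).
February has 28 days (176 − 28 = 148 remain).
March has 31 days (148 − 31 = 117 remain).
April has 30 days (117 − 30 = 87 remain).
May has 31 days (87 − 31 = 56 remain).
June has 30 days (56 − 30 = 26 remain).
26 into July → July 26.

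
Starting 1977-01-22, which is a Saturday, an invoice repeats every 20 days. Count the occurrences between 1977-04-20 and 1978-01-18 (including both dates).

Occurrences land 20·i days after 1977-01-22 for i = 0, 1, 2, …
1977-04-20 is 88 days after the start; 88 ÷ 20 = 4 remainder 8; since the remainder is 8, round up to i = 5. First occurrence in the window: #6 on 1977-05-02 (5×20 = 100 days in).
1978-01-18 is 361 days after the start; 361 ÷ 20 = 18 remainder 1. Last occurrence in the window: #19 on 1978-01-17.
Occurrences #6 through #19: 14 in total.

14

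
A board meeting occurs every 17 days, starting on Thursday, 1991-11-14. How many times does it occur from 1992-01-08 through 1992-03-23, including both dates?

4

Occurrences land 17·i days after 1991-11-14 for i = 0, 1, 2, …
1992-01-08 is 55 days after the start; 55 ÷ 17 = 3 remainder 4; since the remainder is 4, round up to i = 4. First occurrence in the window: #5 on 1992-01-21 (4×17 = 68 days in).
1992-03-23 is 130 days after the start; 130 ÷ 17 = 7 remainder 11. Last occurrence in the window: #8 on 1992-03-12.
Occurrences #5 through #8: 4 in total.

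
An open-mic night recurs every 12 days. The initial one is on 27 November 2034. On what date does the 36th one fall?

The 36th occurrence is 35 intervals after the first: 35 × 12 = 420 days after 27 November 2034.
November has 30 days — 3 days to the end of November leaves 417.
From end of November to end of 2034 is 31 days (386 left).
2035 has 365 days (21 left).
21 days into January → 21 January 2036.

21 January 2036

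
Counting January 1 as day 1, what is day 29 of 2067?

2067-01-29

29 into January → January 29.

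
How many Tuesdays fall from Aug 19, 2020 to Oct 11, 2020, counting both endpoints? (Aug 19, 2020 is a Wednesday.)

Aug 19, 2020 is a Wednesday; the first Tuesday on or after it is Aug 25, 2020 (6 days later).
From Aug 25, 2020 to Oct 11, 2020: 6 + 30 + 11 = 47 days (rest of Aug, Sep, Oct).
47 ÷ 7 = 6 full weeks with remainder 5, so 6 more Tuesdays after the first → 7.

7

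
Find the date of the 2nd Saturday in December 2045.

The first Saturday of December 2045 is December 2.
The 2nd Saturday is 1 weeks later: 2 + 7 = 9.

December 9, 2045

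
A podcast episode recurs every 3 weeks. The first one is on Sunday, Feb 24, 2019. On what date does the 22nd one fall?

May 10, 2020

The 22nd occurrence is 21 intervals after the first: 21 × 21 = 441 days after Feb 24, 2019.
Feb has 28 days — 4 days to the end of Feb leaves 437.
From end of Feb to end of 2019 is 306 days (131 left).
Jan has 31 days (100 left).
Feb has 29 days (71 left).
Mar has 31 days (40 left).
Apr has 30 days (10 left).
10 days into May → May 10, 2020.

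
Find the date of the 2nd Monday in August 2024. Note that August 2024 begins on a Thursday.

August 2024 begins on a Thursday, so the first Monday is August 5 (4 days later).
The 2nd Monday is 1 weeks later: 5 + 7 = 12.

12 August 2024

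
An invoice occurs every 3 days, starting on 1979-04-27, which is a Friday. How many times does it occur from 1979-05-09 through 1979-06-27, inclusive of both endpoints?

Occurrences land 3·i days after 1979-04-27 for i = 0, 1, 2, …
1979-05-09 is 12 days after the start; 12 ÷ 3 = 4 remainder 0. First occurrence in the window: #5 on 1979-05-09 (4×3 = 12 days in).
1979-06-27 is 61 days after the start; 61 ÷ 3 = 20 remainder 1. Last occurrence in the window: #21 on 1979-06-26.
Occurrences #5 through #21: 17 in total.

17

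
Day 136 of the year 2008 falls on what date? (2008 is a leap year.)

Jan has 31 days (136 − 31 = 105 remain).
Feb has 29 days (105 − 29 = 76 remain).
Mar has 31 days (76 − 31 = 45 remain).
Apr has 30 days (45 − 30 = 15 remain).
15 into May → May 15.

May 15, 2008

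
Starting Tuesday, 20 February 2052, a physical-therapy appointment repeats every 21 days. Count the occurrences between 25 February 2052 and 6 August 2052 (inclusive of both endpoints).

8

Occurrences land 21·i days after 20 February 2052 for i = 0, 1, 2, …
25 February 2052 is 5 days after the start; 5 ÷ 21 = 0 remainder 5; since the remainder is 5, round up to i = 1. First occurrence in the window: #2 on 12 March 2052 (1×21 = 21 days in).
6 August 2052 is 168 days after the start; 168 ÷ 21 = 8 remainder 0. Last occurrence in the window: #9 on 6 August 2052.
Occurrences #2 through #9: 8 in total.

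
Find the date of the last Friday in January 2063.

January 2063 begins on a Monday, so the first Friday is January 5 (4 days later).
January 2063 has 31 days. Adding weeks: 5, 12, 19, 26 — the last one ≤ 31 is the 26th.

26 January 2063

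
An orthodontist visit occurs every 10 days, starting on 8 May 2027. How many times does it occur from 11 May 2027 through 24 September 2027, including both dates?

13

Occurrences land 10·i days after 8 May 2027 for i = 0, 1, 2, …
11 May 2027 is 3 days after the start; 3 ÷ 10 = 0 remainder 3; since the remainder is 3, round up to i = 1. First occurrence in the window: #2 on 18 May 2027 (1×10 = 10 days in).
24 September 2027 is 139 days after the start; 139 ÷ 10 = 13 remainder 9. Last occurrence in the window: #14 on 15 September 2027.
Occurrences #2 through #14: 13 in total.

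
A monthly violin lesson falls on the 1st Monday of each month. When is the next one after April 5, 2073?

May 1, 2073

April 2073 starts on a Saturday, so its 1st Monday is April 3, 2073 (2 days in).
That is not after April 5, 2073, so look at May 2073.
May 2073 starts on a Monday, so its 1st Monday is May 1, 2073.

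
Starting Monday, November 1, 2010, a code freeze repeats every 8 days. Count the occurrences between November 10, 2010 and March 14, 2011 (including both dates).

Occurrences land 8·i days after November 1, 2010 for i = 0, 1, 2, …
November 10, 2010 is 9 days after the start; 9 ÷ 8 = 1 remainder 1; since the remainder is 1, round up to i = 2. First occurrence in the window: #3 on November 17, 2010 (2×8 = 16 days in).
March 14, 2011 is 133 days after the start; 133 ÷ 8 = 16 remainder 5. Last occurrence in the window: #17 on March 9, 2011.
Occurrences #3 through #17: 15 in total.

15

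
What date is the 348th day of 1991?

January has 31 days (348 − 31 = 317 remain).
February has 28 days (317 − 28 = 289 remain).
March has 31 days (289 − 31 = 258 remain).
April has 30 days (258 − 30 = 228 remain).
May has 31 days (228 − 31 = 197 remain).
June has 30 days (197 − 30 = 167 remain).
July has 31 days (167 − 31 = 136 remain).
August has 31 days (136 − 31 = 105 remain).
September has 30 days (105 − 30 = 75 remain).
October has 31 days (75 − 31 = 44 remain).
November has 30 days (44 − 30 = 14 remain).
14 into December → December 14.

1991-12-14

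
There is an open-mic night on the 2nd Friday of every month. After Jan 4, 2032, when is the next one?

Jan 9, 2032

Jan 2032 starts on a Thursday; its first Friday is the 2nd, so the 2nd Friday is the 9th — Jan 9, 2032.
Jan 9, 2032 is after Jan 4, 2032, so that is the next one.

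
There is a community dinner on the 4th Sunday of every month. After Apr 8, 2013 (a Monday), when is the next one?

Apr 2013 starts on a Monday; its first Sunday is the 7th, so the 4th Sunday is the 28th — Apr 28, 2013.
Apr 28, 2013 is after Apr 8, 2013, so that is the next one.

Apr 28, 2013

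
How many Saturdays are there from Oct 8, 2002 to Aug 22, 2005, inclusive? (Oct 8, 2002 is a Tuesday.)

Oct 8, 2002 is a Tuesday; the first Saturday on or after it is Oct 12, 2002 (4 days later).
From Oct 12, 2002 to Aug 22, 2005: 80 + 365 + 366 + 234 = 1045 days (rest of 2002, 2003, 2004, to Aug 22, 2005 in 2005).
1045 ÷ 7 = 149 full weeks with remainder 2, so 149 more Saturdays after the first → 150.

150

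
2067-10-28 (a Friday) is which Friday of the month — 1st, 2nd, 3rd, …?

Day 28 falls in week ⌈28/7⌉ of the month.
Days 1–7 hold the 1st Friday, 8–14 the 2nd, 15–21 the 3rd, 22–28 the 4th, 29–31 the 5th.
28 is in the range for the 4th.

4th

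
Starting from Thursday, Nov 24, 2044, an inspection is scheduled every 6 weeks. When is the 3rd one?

The 3rd occurrence is 2 intervals after the first: 2 × 42 = 84 days after Nov 24, 2044.
Nov has 30 days — 6 days to the end of Nov leaves 78.
Dec has 31 days (47 left).
Jan has 31 days (16 left).
16 days into Feb → Feb 16, 2045.

Feb 16, 2045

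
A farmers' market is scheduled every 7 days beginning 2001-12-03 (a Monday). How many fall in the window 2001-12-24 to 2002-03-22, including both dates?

13

Occurrences land 7·i days after 2001-12-03 for i = 0, 1, 2, …
2001-12-24 is 21 days after the start; 21 ÷ 7 = 3 remainder 0. First occurrence in the window: #4 on 2001-12-24 (3×7 = 21 days in).
2002-03-22 is 109 days after the start; 109 ÷ 7 = 15 remainder 4. Last occurrence in the window: #16 on 2002-03-18.
Occurrences #4 through #16: 13 in total.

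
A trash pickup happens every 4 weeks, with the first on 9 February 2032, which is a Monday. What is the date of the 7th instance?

26 July 2032

The 7th occurrence is 6 intervals after the first: 6 × 28 = 168 days after 9 February 2032.
February has 29 days — 20 days to the end of February leaves 148.
March has 31 days (117 left).
April has 30 days (87 left).
May has 31 days (56 left).
June has 30 days (26 left).
26 days into July → 26 July 2032.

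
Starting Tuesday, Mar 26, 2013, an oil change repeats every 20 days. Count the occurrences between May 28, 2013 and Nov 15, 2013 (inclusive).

8

Occurrences land 20·i days after Mar 26, 2013 for i = 0, 1, 2, …
May 28, 2013 is 63 days after the start; 63 ÷ 20 = 3 remainder 3; since the remainder is 3, round up to i = 4. First occurrence in the window: #5 on Jun 14, 2013 (4×20 = 80 days in).
Nov 15, 2013 is 234 days after the start; 234 ÷ 20 = 11 remainder 14. Last occurrence in the window: #12 on Nov 1, 2013.
Occurrences #5 through #12: 8 in total.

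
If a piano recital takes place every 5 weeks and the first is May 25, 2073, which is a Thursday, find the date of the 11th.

May 10, 2074

The 11th occurrence is 10 intervals after the first: 10 × 35 = 350 days after May 25, 2073.
May has 31 days — 6 days to the end of May leaves 344.
June has 30 days (314 left).
July has 31 days (283 left).
August has 31 days (252 left).
September has 30 days (222 left).
October has 31 days (191 left).
November has 30 days (161 left).
December has 31 days (130 left).
January has 31 days (99 left).
February has 28 days (71 left).
March has 31 days (40 left).
April has 30 days (10 left).
10 days into May → May 10, 2074.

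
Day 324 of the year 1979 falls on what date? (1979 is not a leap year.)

November 20, 1979

January has 31 days (324 − 31 = 293 remain).
February has 28 days (293 − 28 = 265 remain).
March has 31 days (265 − 31 = 234 remain).
April has 30 days (234 − 30 = 204 remain).
May has 31 days (204 − 31 = 173 remain).
June has 30 days (173 − 30 = 143 remain).
July has 31 days (143 − 31 = 112 remain).
August has 31 days (112 − 31 = 81 remain).
September has 30 days (81 − 30 = 51 remain).
October has 31 days (51 − 31 = 20 remain).
20 into November → November 20.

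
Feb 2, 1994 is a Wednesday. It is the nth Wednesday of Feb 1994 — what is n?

1st

Day 2 falls in week ⌈2/7⌉ of the month.
Days 1–7 hold the 1st Wednesday, 8–14 the 2nd, 15–21 the 3rd, 22–28 the 4th, 29–31 the 5th.
2 is in the range for the 1st.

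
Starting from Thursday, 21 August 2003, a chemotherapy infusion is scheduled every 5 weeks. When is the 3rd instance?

30 October 2003

The 3rd occurrence is 2 intervals after the first: 2 × 35 = 70 days after 21 August 2003.
August has 31 days — 10 days to the end of August leaves 60.
September has 30 days (30 left).
30 days into October → 30 October 2003.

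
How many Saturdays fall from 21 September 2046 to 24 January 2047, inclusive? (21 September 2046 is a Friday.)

18

21 September 2046 is a Friday; the first Saturday on or after it is 22 September 2046 (1 day later).
From 22 September 2046 to 24 January 2047: 8 + 31 + 30 + 31 + 24 = 124 days (rest of September, October, November, December, January).
124 ÷ 7 = 17 full weeks with remainder 5, so 17 more Saturdays after the first → 18.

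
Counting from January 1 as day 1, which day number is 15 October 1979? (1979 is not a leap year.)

288

Days in months before October: 31 + 28 + 31 + 30 + 31 + 30 + 31 + 31 + 30 = 273.
Plus 15 days into October → day 288.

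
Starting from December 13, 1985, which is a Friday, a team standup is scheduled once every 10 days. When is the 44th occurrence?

The 44th occurrence is 43 intervals after the first: 43 × 10 = 430 days after December 13, 1985.
December has 31 days — 18 days to the end of December leaves 412.
1986 has 365 days (47 left).
January has 31 days (16 left).
16 days into February → February 16, 1987.

February 16, 1987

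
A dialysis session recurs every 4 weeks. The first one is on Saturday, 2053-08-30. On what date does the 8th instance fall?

The 8th occurrence is 7 intervals after the first: 7 × 28 = 196 days after 2053-08-30.
August has 31 days — 1 day to the end of August leaves 195.
September has 30 days (165 left).
October has 31 days (134 left).
November has 30 days (104 left).
December has 31 days (73 left).
January has 31 days (42 left).
February has 28 days (14 left).
14 days into March → 2054-03-14.

2054-03-14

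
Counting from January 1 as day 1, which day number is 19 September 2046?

Days in months before September: 31 + 28 + 31 + 30 + 31 + 30 + 31 + 31 = 243.
Plus 19 days into September → day 262.

262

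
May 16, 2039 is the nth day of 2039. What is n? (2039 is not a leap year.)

136

Days in months before May: 31 + 28 + 31 + 30 = 120.
Plus 16 days into May → day 136.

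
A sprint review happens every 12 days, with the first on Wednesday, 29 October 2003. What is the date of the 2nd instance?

10 November 2003

The 2nd occurrence is 1 interval after the first: 1 × 12 = 12 days after 29 October 2003.
October has 31 days — 2 days to the end of October leaves 10.
10 days into November → 10 November 2003.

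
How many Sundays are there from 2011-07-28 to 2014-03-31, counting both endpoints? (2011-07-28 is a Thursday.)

140

2011-07-28 is a Thursday; the first Sunday on or after it is 2011-07-31 (3 days later).
From 2011-07-31 to 2014-03-31: 153 + 366 + 365 + 90 = 974 days (rest of 2011, 2012, 2013, to 2014-03-31 in 2014).
974 ÷ 7 = 139 full weeks with remainder 1, so 139 more Sundays after the first → 140.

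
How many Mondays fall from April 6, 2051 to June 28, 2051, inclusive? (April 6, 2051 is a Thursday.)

April 6, 2051 is a Thursday; the first Monday on or after it is April 10, 2051 (4 days later).
From April 10, 2051 to June 28, 2051: 20 + 31 + 28 = 79 days (rest of April, May, June).
79 ÷ 7 = 11 full weeks with remainder 2, so 11 more Mondays after the first → 12.

12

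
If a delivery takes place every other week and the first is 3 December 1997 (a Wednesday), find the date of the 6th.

11 February 1998

The 6th occurrence is 5 intervals after the first: 5 × 14 = 70 days after 3 December 1997.
December has 31 days — 28 days to the end of December leaves 42.
January has 31 days (11 left).
11 days into February → 11 February 1998.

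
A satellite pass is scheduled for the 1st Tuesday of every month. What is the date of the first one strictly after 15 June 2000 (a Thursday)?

June 2000 starts on a Thursday, so its 1st Tuesday is 6 June 2000 (5 days in).
That is not after 15 June 2000, so look at July 2000.
July 2000 starts on a Saturday, so its 1st Tuesday is 4 July 2000 (3 days in).

4 July 2000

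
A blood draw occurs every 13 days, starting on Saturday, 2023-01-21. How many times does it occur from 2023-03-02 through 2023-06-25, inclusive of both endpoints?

8

Occurrences land 13·i days after 2023-01-21 for i = 0, 1, 2, …
2023-03-02 is 40 days after the start; 40 ÷ 13 = 3 remainder 1; since the remainder is 1, round up to i = 4. First occurrence in the window: #5 on 2023-03-14 (4×13 = 52 days in).
2023-06-25 is 155 days after the start; 155 ÷ 13 = 11 remainder 12. Last occurrence in the window: #12 on 2023-06-13.
Occurrences #5 through #12: 8 in total.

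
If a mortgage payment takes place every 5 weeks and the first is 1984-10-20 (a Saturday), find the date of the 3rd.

The 3rd occurrence is 2 intervals after the first: 2 × 35 = 70 days after 1984-10-20.
October has 31 days — 11 days to the end of October leaves 59.
November has 30 days (29 left).
29 days into December → 1984-12-29.

1984-12-29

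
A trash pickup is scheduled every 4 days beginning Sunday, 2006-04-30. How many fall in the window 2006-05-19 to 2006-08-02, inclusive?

19

Occurrences land 4·i days after 2006-04-30 for i = 0, 1, 2, …
2006-05-19 is 19 days after the start; 19 ÷ 4 = 4 remainder 3; since the remainder is 3, round up to i = 5. First occurrence in the window: #6 on 2006-05-20 (5×4 = 20 days in).
2006-08-02 is 94 days after the start; 94 ÷ 4 = 23 remainder 2. Last occurrence in the window: #24 on 2006-07-31.
Occurrences #6 through #24: 19 in total.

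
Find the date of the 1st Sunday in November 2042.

The first Sunday of November 2042 is November 2.

2 November 2042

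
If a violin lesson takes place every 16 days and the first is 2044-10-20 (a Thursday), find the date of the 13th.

2045-04-30

The 13th occurrence is 12 intervals after the first: 12 × 16 = 192 days after 2044-10-20.
October has 31 days — 11 days to the end of October leaves 181.
November has 30 days (151 left).
December has 31 days (120 left).
January has 31 days (89 left).
February has 28 days (61 left).
March has 31 days (30 left).
30 days into April → 2045-04-30.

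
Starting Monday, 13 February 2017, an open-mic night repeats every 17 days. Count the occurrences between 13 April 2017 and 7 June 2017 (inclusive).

Occurrences land 17·i days after 13 February 2017 for i = 0, 1, 2, …
13 April 2017 is 59 days after the start; 59 ÷ 17 = 3 remainder 8; since the remainder is 8, round up to i = 4. First occurrence in the window: #5 on 22 April 2017 (4×17 = 68 days in).
7 June 2017 is 114 days after the start; 114 ÷ 17 = 6 remainder 12. Last occurrence in the window: #7 on 26 May 2017.
Occurrences #5 through #7: 3 in total.

3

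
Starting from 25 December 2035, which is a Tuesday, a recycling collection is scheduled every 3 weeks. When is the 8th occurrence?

20 May 2036

The 8th occurrence is 7 intervals after the first: 7 × 21 = 147 days after 25 December 2035.
December has 31 days — 6 days to the end of December leaves 141.
January has 31 days (110 left).
February has 29 days (81 left).
March has 31 days (50 left).
April has 30 days (20 left).
20 days into May → 20 May 2036.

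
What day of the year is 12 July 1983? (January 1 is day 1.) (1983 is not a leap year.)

193

Days in months before July: 31 + 28 + 31 + 30 + 31 + 30 = 181.
Plus 12 days into July → day 193.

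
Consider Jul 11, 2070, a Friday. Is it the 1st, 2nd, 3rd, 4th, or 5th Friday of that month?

Day 11 falls in week ⌈11/7⌉ of the month.
Days 1–7 hold the 1st Friday, 8–14 the 2nd, 15–21 the 3rd, 22–28 the 4th, 29–31 the 5th.
11 is in the range for the 2nd.

2nd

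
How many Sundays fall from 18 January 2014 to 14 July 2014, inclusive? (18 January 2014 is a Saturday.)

18 January 2014 is a Saturday; the first Sunday on or after it is 19 January 2014 (1 day later).
From 19 January 2014 to 14 July 2014: 12 + 28 + 31 + 30 + 31 + 30 + 14 = 176 days (rest of January, February, March, April, May, June, July).
176 ÷ 7 = 25 full weeks with remainder 1, so 25 more Sundays after the first → 26.

26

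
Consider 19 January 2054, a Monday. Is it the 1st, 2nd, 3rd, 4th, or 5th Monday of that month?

3rd

Day 19 falls in week ⌈19/7⌉ of the month.
Days 1–7 hold the 1st Monday, 8–14 the 2nd, 15–21 the 3rd, 22–28 the 4th, 29–31 the 5th.
19 is in the range for the 3rd.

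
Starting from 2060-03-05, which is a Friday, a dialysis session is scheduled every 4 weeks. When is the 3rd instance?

2060-04-30

The 3rd occurrence is 2 intervals after the first: 2 × 28 = 56 days after 2060-03-05.
March has 31 days — 26 days to the end of March leaves 30.
30 days into April → 2060-04-30.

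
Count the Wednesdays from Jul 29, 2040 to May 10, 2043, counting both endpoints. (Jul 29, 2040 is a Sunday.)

Jul 29, 2040 is a Sunday; the first Wednesday on or after it is Aug 1, 2040 (3 days later).
From Aug 1, 2040 to May 10, 2043: 152 + 365 + 365 + 130 = 1012 days (rest of 2040, 2041, 2042, to May 10, 2043 in 2043).
1012 ÷ 7 = 144 full weeks with remainder 4, so 144 more Wednesdays after the first → 145.

145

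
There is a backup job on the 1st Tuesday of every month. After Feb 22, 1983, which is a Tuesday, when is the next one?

Feb 1983 starts on a Tuesday, so its 1st Tuesday is Feb 1, 1983.
That is not after Feb 22, 1983, so look at Mar 1983.
Mar 1983 starts on a Tuesday, so its 1st Tuesday is Mar 1, 1983.

Mar 1, 1983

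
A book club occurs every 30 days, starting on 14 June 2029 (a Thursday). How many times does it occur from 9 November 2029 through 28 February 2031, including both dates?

Occurrences land 30·i days after 14 June 2029 for i = 0, 1, 2, …
9 November 2029 is 148 days after the start; 148 ÷ 30 = 4 remainder 28; since the remainder is 28, round up to i = 5. First occurrence in the window: #6 on 11 November 2029 (5×30 = 150 days in).
28 February 2031 is 624 days after the start; 624 ÷ 30 = 20 remainder 24. Last occurrence in the window: #21 on 4 February 2031.
Occurrences #6 through #21: 16 in total.

16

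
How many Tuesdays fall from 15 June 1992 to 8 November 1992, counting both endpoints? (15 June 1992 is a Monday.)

15 June 1992 is a Monday; the first Tuesday on or after it is 16 June 1992 (1 day later).
From 16 June 1992 to 8 November 1992: 14 + 31 + 31 + 30 + 31 + 8 = 145 days (rest of June, July, August, September, October, November).
145 ÷ 7 = 20 full weeks with remainder 5, so 20 more Tuesdays after the first → 21.

21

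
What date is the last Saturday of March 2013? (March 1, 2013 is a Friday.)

March 30, 2013

March 2013 begins on a Friday, so the first Saturday is March 2 (1 day later).
March 2013 has 31 days. Adding weeks: 2, 9, 16, 23, 30 — the last one ≤ 31 is the 30th.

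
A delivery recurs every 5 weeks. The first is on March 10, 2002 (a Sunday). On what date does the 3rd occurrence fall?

May 19, 2002

The 3rd occurrence is 2 intervals after the first: 2 × 35 = 70 days after March 10, 2002.
March has 31 days — 21 days to the end of March leaves 49.
April has 30 days (19 left).
19 days into May → May 19, 2002.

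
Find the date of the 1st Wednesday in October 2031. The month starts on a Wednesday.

October 1, 2031

October 2031 begins on a Wednesday, so the first Wednesday is October 1.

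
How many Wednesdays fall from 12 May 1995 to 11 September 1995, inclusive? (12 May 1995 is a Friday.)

17

12 May 1995 is a Friday; the first Wednesday on or after it is 17 May 1995 (5 days later).
From 17 May 1995 to 11 September 1995: 14 + 30 + 31 + 31 + 11 = 117 days (rest of May, June, July, August, September).
117 ÷ 7 = 16 full weeks with remainder 5, so 16 more Wednesdays after the first → 17.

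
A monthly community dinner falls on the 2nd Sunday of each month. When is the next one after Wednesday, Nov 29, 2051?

Nov 2051 starts on a Wednesday; its first Sunday is the 5th, so the 2nd Sunday is the 12th — Nov 12, 2051.
That is not after Nov 29, 2051, so look at Dec 2051.
Dec 2051 starts on a Friday; its first Sunday is the 3rd, so the 2nd Sunday is the 10th — Dec 10, 2051.

Dec 10, 2051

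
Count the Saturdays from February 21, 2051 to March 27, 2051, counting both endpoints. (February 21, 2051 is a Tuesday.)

5

February 21, 2051 is a Tuesday; the first Saturday on or after it is February 25, 2051 (4 days later).
From February 25, 2051 to March 27, 2051: 3 + 27 = 30 days (rest of February, March).
30 ÷ 7 = 4 full weeks with remainder 2, so 4 more Saturdays after the first → 5.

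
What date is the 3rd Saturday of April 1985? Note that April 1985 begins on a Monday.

20 April 1985

April 1985 begins on a Monday, so the first Saturday is April 6 (5 days later).
The 3rd Saturday is 2 weeks later: 6 + 14 = 20.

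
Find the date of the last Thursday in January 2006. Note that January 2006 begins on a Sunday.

2006-01-26

January 2006 begins on a Sunday, so the first Thursday is January 5 (4 days later).
January 2006 has 31 days. Adding weeks: 5, 12, 19, 26 — the last one ≤ 31 is the 26th.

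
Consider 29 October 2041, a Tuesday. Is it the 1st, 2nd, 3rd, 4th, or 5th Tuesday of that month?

Day 29 falls in week ⌈29/7⌉ of the month.
Days 1–7 hold the 1st Tuesday, 8–14 the 2nd, 15–21 the 3rd, 22–28 the 4th, 29–31 the 5th.
29 is in the range for the 5th.

5th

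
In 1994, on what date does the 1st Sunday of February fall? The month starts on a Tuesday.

1994-02-06

February 1994 begins on a Tuesday, so the first Sunday is February 6 (5 days later).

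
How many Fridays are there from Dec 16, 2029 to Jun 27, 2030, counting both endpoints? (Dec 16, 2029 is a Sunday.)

Dec 16, 2029 is a Sunday; the first Friday on or after it is Dec 21, 2029 (5 days later).
From Dec 21, 2029 to Jun 27, 2030: 10 + 31 + 28 + 31 + 30 + 31 + 27 = 188 days (rest of Dec, Jan, Feb, Mar, Apr, May, Jun).
188 ÷ 7 = 26 full weeks with remainder 6, so 26 more Fridays after the first → 27.

27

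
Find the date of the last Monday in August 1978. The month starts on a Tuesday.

1978-08-28

August 1978 begins on a Tuesday, so the first Monday is August 7 (6 days later).
August 1978 has 31 days. Adding weeks: 7, 14, 21, 28 — the last one ≤ 31 is the 28th.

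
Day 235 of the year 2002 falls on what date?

Aug 23, 2002

Jan has 31 days (235 − 31 = 204 remain).
Feb has 28 days (204 − 28 = 176 remain).
Mar has 31 days (176 − 31 = 145 remain).
Apr has 30 days (145 − 30 = 115 remain).
May has 31 days (115 − 31 = 84 remain).
Jun has 30 days (84 − 30 = 54 remain).
Jul has 31 days (54 − 31 = 23 remain).
23 into Aug → Aug 23.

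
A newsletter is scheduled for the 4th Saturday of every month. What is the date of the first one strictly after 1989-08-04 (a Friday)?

1989-08-26

August 1989 starts on a Tuesday; its first Saturday is the 5th, so the 4th Saturday is the 26th — 1989-08-26.
1989-08-26 is after 1989-08-04, so that is the next one.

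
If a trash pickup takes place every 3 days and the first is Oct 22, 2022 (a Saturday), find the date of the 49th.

The 49th occurrence is 48 intervals after the first: 48 × 3 = 144 days after Oct 22, 2022.
Oct has 31 days — 9 days to the end of Oct leaves 135.
Nov has 30 days (105 left).
Dec has 31 days (74 left).
Jan has 31 days (43 left).
Feb has 28 days (15 left).
15 days into Mar → Mar 15, 2023.

Mar 15, 2023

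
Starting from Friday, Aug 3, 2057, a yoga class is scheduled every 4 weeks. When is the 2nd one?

The 2nd occurrence is 1 interval after the first: 1 × 28 = 28 days after Aug 3, 2057.
28 days later is Aug 31, 2057.

Aug 31, 2057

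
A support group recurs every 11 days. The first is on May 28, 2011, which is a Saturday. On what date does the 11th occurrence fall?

The 11th occurrence is 10 intervals after the first: 10 × 11 = 110 days after May 28, 2011.
May has 31 days — 3 days to the end of May leaves 107.
June has 30 days (77 left).
July has 31 days (46 left).
August has 31 days (15 left).
15 days into September → September 15, 2011.

September 15, 2011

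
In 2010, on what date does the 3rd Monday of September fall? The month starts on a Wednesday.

September 20, 2010

September 2010 begins on a Wednesday, so the first Monday is September 6 (5 days later).
The 3rd Monday is 2 weeks later: 6 + 14 = 20.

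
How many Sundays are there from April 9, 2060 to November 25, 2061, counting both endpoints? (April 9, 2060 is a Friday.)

April 9, 2060 is a Friday; the first Sunday on or after it is April 11, 2060 (2 days later).
From April 11, 2060 to November 25, 2061: 264 + 329 = 593 days (rest of 2060, to November 25, 2061 in 2061).
593 ÷ 7 = 84 full weeks with remainder 5, so 84 more Sundays after the first → 85.

85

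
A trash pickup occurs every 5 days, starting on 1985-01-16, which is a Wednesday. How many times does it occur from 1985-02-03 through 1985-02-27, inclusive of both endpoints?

Occurrences land 5·i days after 1985-01-16 for i = 0, 1, 2, …
1985-02-03 is 18 days after the start; 18 ÷ 5 = 3 remainder 3; since the remainder is 3, round up to i = 4. First occurrence in the window: #5 on 1985-02-05 (4×5 = 20 days in).
1985-02-27 is 42 days after the start; 42 ÷ 5 = 8 remainder 2. Last occurrence in the window: #9 on 1985-02-25.
Occurrences #5 through #9: 5 in total.

5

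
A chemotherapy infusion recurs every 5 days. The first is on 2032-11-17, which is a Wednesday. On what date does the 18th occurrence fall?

The 18th occurrence is 17 intervals after the first: 17 × 5 = 85 days after 2032-11-17.
November has 30 days — 13 days to the end of November leaves 72.
December has 31 days (41 left).
January has 31 days (10 left).
10 days into February → 2033-02-10.

2033-02-10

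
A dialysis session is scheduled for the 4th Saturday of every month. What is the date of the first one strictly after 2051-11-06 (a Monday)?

November 2051 starts on a Wednesday; its first Saturday is the 4th, so the 4th Saturday is the 25th — 2051-11-25.
2051-11-25 is after 2051-11-06, so that is the next one.

2051-11-25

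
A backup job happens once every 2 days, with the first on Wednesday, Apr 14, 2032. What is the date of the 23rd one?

May 28, 2032

The 23rd occurrence is 22 intervals after the first: 22 × 2 = 44 days after Apr 14, 2032.
Apr has 30 days — 16 days to the end of Apr leaves 28.
28 days into May → May 28, 2032.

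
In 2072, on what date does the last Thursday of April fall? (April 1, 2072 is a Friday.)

2072-04-28

April 2072 begins on a Friday, so the first Thursday is April 7 (6 days later).
April 2072 has 30 days. Adding weeks: 7, 14, 21, 28 — the last one ≤ 30 is the 28th.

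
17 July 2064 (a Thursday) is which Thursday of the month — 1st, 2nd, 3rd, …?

3rd

Day 17 falls in week ⌈17/7⌉ of the month.
Days 1–7 hold the 1st Thursday, 8–14 the 2nd, 15–21 the 3rd, 22–28 the 4th, 29–31 the 5th.
17 is in the range for the 3rd.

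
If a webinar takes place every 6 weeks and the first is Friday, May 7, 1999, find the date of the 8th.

February 25, 2000

The 8th occurrence is 7 intervals after the first: 7 × 42 = 294 days after May 7, 1999.
May has 31 days — 24 days to the end of May leaves 270.
June has 30 days (240 left).
July has 31 days (209 left).
August has 31 days (178 left).
September has 30 days (148 left).
October has 31 days (117 left).
November has 30 days (87 left).
December has 31 days (56 left).
January has 31 days (25 left).
25 days into February → February 25, 2000.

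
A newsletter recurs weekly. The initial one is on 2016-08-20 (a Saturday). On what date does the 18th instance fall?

The 18th occurrence is 17 intervals after the first: 17 × 7 = 119 days after 2016-08-20.
August has 31 days — 11 days to the end of August leaves 108.
September has 30 days (78 left).
October has 31 days (47 left).
November has 30 days (17 left).
17 days into December → 2016-12-17.

2016-12-17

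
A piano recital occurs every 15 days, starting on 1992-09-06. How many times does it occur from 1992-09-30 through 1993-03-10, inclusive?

11

Occurrences land 15·i days after 1992-09-06 for i = 0, 1, 2, …
1992-09-30 is 24 days after the start; 24 ÷ 15 = 1 remainder 9; since the remainder is 9, round up to i = 2. First occurrence in the window: #3 on 1992-10-06 (2×15 = 30 days in).
1993-03-10 is 185 days after the start; 185 ÷ 15 = 12 remainder 5. Last occurrence in the window: #13 on 1993-03-05.
Occurrences #3 through #13: 11 in total.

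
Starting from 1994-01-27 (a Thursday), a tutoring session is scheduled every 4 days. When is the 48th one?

The 48th occurrence is 47 intervals after the first: 47 × 4 = 188 days after 1994-01-27.
January has 31 days — 4 days to the end of January leaves 184.
February has 28 days (156 left).
March has 31 days (125 left).
April has 30 days (95 left).
May has 31 days (64 left).
June has 30 days (34 left).
July has 31 days (3 left).
3 days into August → 1994-08-03.

1994-08-03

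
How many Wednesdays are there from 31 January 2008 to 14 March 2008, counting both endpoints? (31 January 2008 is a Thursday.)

31 January 2008 is a Thursday; the first Wednesday on or after it is 6 February 2008 (6 days later).
From 6 February 2008 to 14 March 2008: 23 + 14 = 37 days (rest of February, March).
37 ÷ 7 = 5 full weeks with remainder 2, so 5 more Wednesdays after the first → 6.

6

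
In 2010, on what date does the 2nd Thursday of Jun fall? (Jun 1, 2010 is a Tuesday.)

Jun 10, 2010

Jun 2010 begins on a Tuesday, so the first Thursday is Jun 3 (2 days later).
The 2nd Thursday is 1 weeks later: 3 + 7 = 10.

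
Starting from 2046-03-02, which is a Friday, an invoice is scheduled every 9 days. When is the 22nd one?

2046-09-07

The 22nd occurrence is 21 intervals after the first: 21 × 9 = 189 days after 2046-03-02.
March has 31 days — 29 days to the end of March leaves 160.
April has 30 days (130 left).
May has 31 days (99 left).
June has 30 days (69 left).
July has 31 days (38 left).
August has 31 days (7 left).
7 days into September → 2046-09-07.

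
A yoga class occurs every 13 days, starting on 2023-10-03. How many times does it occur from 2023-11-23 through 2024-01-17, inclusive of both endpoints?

5

Occurrences land 13·i days after 2023-10-03 for i = 0, 1, 2, …
2023-11-23 is 51 days after the start; 51 ÷ 13 = 3 remainder 12; since the remainder is 12, round up to i = 4. First occurrence in the window: #5 on 2023-11-24 (4×13 = 52 days in).
2024-01-17 is 106 days after the start; 106 ÷ 13 = 8 remainder 2. Last occurrence in the window: #9 on 2024-01-15.
Occurrences #5 through #9: 5 in total.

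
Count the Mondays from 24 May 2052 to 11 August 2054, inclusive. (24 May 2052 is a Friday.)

116

24 May 2052 is a Friday; the first Monday on or after it is 27 May 2052 (3 days later).
From 27 May 2052 to 11 August 2054: 218 + 365 + 223 = 806 days (rest of 2052, 2053, to 11 August 2054 in 2054).
806 ÷ 7 = 115 full weeks with remainder 1, so 115 more Mondays after the first → 116.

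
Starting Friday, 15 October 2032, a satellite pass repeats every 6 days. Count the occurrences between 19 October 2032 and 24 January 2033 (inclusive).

16

Occurrences land 6·i days after 15 October 2032 for i = 0, 1, 2, …
19 October 2032 is 4 days after the start; 4 ÷ 6 = 0 remainder 4; since the remainder is 4, round up to i = 1. First occurrence in the window: #2 on 21 October 2032 (1×6 = 6 days in).
24 January 2033 is 101 days after the start; 101 ÷ 6 = 16 remainder 5. Last occurrence in the window: #17 on 19 January 2033.
Occurrences #2 through #17: 16 in total.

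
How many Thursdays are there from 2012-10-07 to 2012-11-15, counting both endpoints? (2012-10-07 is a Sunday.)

2012-10-07 is a Sunday; the first Thursday on or after it is 2012-10-11 (4 days later).
From 2012-10-11 to 2012-11-15: 20 + 15 = 35 days (rest of October, November).
35 ÷ 7 = 5 full weeks with remainder 0, so 5 more Thursdays after the first → 6.

6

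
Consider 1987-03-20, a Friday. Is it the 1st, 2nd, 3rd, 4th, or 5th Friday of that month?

Day 20 falls in week ⌈20/7⌉ of the month.
Days 1–7 hold the 1st Friday, 8–14 the 2nd, 15–21 the 3rd, 22–28 the 4th, 29–31 the 5th.
20 is in the range for the 3rd.

3rd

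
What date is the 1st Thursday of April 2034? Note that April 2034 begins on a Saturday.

6 April 2034

April 2034 begins on a Saturday, so the first Thursday is April 6 (5 days later).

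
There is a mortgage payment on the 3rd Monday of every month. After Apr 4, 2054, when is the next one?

Apr 2054 starts on a Wednesday; its first Monday is the 6th, so the 3rd Monday is the 20th — Apr 20, 2054.
Apr 20, 2054 is after Apr 4, 2054, so that is the next one.

Apr 20, 2054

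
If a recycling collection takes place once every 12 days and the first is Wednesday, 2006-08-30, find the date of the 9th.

The 9th occurrence is 8 intervals after the first: 8 × 12 = 96 days after 2006-08-30.
August has 31 days — 1 day to the end of August leaves 95.
September has 30 days (65 left).
October has 31 days (34 left).
November has 30 days (4 left).
4 days into December → 2006-12-04.

2006-12-04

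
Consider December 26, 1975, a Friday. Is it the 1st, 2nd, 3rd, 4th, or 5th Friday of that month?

4th

Day 26 falls in week ⌈26/7⌉ of the month.
Days 1–7 hold the 1st Friday, 8–14 the 2nd, 15–21 the 3rd, 22–28 the 4th, 29–31 the 5th.
26 is in the range for the 4th.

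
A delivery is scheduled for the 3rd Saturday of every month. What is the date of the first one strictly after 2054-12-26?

December 2054 starts on a Tuesday; its first Saturday is the 5th, so the 3rd Saturday is the 19th — 2054-12-19.
That is not after 2054-12-26, so look at January 2055.
January 2055 starts on a Friday; its first Saturday is the 2nd, so the 3rd Saturday is the 16th — 2055-01-16.

2055-01-16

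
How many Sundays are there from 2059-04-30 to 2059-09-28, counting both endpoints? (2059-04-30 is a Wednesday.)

2059-04-30 is a Wednesday; the first Sunday on or after it is 2059-05-04 (4 days later).
From 2059-05-04 to 2059-09-28: 27 + 30 + 31 + 31 + 28 = 147 days (rest of May, June, July, August, September).
147 ÷ 7 = 21 full weeks with remainder 0, so 21 more Sundays after the first → 22.

22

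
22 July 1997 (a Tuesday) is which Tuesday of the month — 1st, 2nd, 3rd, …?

4th

Day 22 falls in week ⌈22/7⌉ of the month.
Days 1–7 hold the 1st Tuesday, 8–14 the 2nd, 15–21 the 3rd, 22–28 the 4th, 29–31 the 5th.
22 is in the range for the 4th.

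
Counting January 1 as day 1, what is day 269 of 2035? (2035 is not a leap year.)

Jan has 31 days (269 − 31 = 238 remain).
Feb has 28 days (238 − 28 = 210 remain).
Mar has 31 days (210 − 31 = 179 remain).
Apr has 30 days (179 − 30 = 149 remain).
May has 31 days (149 − 31 = 118 remain).
Jun has 30 days (118 − 30 = 88 remain).
Jul has 31 days (88 − 31 = 57 remain).
Aug has 31 days (57 − 31 = 26 remain).
26 into Sep → Sep 26.

Sep 26, 2035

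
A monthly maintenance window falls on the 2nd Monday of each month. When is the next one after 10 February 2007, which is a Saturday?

February 2007 starts on a Thursday; its first Monday is the 5th, so the 2nd Monday is the 12th — 12 February 2007.
12 February 2007 is after 10 February 2007, so that is the next one.

12 February 2007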